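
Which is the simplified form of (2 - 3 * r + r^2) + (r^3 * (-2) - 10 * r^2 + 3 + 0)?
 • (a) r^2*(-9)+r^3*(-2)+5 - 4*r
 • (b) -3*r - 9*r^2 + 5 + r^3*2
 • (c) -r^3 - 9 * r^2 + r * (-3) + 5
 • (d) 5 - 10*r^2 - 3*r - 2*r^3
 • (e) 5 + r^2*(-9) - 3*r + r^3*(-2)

Adding the polynomials and combining like terms:
(2 - 3*r + r^2) + (r^3*(-2) - 10*r^2 + 3 + 0)
= 5 + r^2*(-9) - 3*r + r^3*(-2)
e) 5 + r^2*(-9) - 3*r + r^3*(-2)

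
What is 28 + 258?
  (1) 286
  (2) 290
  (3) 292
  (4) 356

28 + 258 = 286
1) 286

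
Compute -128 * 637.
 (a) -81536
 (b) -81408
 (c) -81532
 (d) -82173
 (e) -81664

-128 * 637 = -81536
a) -81536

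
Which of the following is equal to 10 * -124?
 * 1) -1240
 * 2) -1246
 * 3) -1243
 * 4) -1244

10 * -124 = -1240
1) -1240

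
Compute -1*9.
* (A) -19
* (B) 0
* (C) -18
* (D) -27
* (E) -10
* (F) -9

-1 * 9 = -9
F) -9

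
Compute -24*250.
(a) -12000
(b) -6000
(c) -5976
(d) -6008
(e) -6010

-24 * 250 = -6000
b) -6000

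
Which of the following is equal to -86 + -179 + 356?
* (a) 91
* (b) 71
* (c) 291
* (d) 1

First: -86 + -179 = -265
Then: -265 + 356 = 91
a) 91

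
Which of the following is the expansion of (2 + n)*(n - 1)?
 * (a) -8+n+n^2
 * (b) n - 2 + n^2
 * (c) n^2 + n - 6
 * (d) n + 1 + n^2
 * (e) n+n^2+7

Expanding (2 + n)*(n - 1):
= n - 2 + n^2
b) n - 2 + n^2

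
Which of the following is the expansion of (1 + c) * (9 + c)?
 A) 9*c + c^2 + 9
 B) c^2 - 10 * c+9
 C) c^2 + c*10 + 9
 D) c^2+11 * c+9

Expanding (1 + c) * (9 + c):
= c^2 + c*10 + 9
C) c^2 + c*10 + 9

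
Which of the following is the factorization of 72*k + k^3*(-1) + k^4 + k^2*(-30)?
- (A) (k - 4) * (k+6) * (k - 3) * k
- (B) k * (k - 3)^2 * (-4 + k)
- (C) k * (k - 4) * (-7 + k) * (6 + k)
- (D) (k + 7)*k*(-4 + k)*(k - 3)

We need to factor 72*k + k^3*(-1) + k^4 + k^2*(-30).
The factored form is (k - 4) * (k+6) * (k - 3) * k.
A) (k - 4) * (k+6) * (k - 3) * k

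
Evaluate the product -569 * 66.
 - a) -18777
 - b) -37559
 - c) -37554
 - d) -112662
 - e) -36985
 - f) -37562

-569 * 66 = -37554
c) -37554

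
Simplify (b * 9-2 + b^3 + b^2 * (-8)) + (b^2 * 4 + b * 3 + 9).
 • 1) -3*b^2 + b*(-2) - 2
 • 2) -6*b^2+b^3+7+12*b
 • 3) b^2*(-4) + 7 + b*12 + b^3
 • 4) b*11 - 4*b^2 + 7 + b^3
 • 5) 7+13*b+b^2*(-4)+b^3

Adding the polynomials and combining like terms:
(b*9 - 2 + b^3 + b^2*(-8)) + (b^2*4 + b*3 + 9)
= b^2*(-4) + 7 + b*12 + b^3
3) b^2*(-4) + 7 + b*12 + b^3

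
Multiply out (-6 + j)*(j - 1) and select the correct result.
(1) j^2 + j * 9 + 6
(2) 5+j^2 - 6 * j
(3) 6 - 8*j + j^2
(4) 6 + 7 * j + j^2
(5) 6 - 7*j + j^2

Expanding (-6 + j)*(j - 1):
= 6 - 7*j + j^2
5) 6 - 7*j + j^2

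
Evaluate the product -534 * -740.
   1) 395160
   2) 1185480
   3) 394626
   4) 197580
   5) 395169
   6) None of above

-534 * -740 = 395160
1) 395160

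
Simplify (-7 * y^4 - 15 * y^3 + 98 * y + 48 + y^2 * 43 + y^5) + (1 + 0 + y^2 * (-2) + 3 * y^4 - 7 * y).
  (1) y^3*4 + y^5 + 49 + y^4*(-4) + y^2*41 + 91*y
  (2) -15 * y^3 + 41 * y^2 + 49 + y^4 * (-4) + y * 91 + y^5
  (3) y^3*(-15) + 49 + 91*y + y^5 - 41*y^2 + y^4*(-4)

Adding the polynomials and combining like terms:
(-7*y^4 - 15*y^3 + 98*y + 48 + y^2*43 + y^5) + (1 + 0 + y^2*(-2) + 3*y^4 - 7*y)
= -15 * y^3 + 41 * y^2 + 49 + y^4 * (-4) + y * 91 + y^5
2) -15 * y^3 + 41 * y^2 + 49 + y^4 * (-4) + y * 91 + y^5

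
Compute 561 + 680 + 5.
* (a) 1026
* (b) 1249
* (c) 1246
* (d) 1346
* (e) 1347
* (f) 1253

First: 561 + 680 = 1241
Then: 1241 + 5 = 1246
c) 1246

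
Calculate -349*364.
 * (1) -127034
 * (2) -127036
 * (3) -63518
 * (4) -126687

-349 * 364 = -127036
2) -127036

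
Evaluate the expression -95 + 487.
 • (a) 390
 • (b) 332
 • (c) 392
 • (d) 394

-95 + 487 = 392
c) 392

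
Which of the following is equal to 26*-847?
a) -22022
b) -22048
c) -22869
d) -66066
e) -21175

26 * -847 = -22022
a) -22022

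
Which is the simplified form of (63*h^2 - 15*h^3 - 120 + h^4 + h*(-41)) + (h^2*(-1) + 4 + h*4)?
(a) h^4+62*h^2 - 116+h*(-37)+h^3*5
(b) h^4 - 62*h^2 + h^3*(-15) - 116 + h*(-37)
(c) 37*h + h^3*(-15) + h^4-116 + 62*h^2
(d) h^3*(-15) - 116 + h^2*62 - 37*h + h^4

Adding the polynomials and combining like terms:
(63*h^2 - 15*h^3 - 120 + h^4 + h*(-41)) + (h^2*(-1) + 4 + h*4)
= h^3*(-15) - 116 + h^2*62 - 37*h + h^4
d) h^3*(-15) - 116 + h^2*62 - 37*h + h^4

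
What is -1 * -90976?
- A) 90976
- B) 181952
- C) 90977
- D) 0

-1 * -90976 = 90976
A) 90976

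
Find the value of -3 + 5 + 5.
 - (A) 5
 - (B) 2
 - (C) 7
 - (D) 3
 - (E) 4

First: -3 + 5 = 2
Then: 2 + 5 = 7
C) 7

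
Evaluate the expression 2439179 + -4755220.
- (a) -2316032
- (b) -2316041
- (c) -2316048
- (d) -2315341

2439179 + -4755220 = -2316041
b) -2316041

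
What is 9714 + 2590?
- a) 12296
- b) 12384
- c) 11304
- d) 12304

9714 + 2590 = 12304
d) 12304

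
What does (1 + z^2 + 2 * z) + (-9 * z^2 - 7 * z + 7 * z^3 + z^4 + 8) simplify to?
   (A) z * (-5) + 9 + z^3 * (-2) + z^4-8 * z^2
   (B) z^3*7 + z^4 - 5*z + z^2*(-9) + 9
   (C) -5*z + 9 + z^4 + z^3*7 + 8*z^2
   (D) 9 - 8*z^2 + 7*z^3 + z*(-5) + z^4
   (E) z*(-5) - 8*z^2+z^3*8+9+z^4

Adding the polynomials and combining like terms:
(1 + z^2 + 2*z) + (-9*z^2 - 7*z + 7*z^3 + z^4 + 8)
= 9 - 8*z^2 + 7*z^3 + z*(-5) + z^4
D) 9 - 8*z^2 + 7*z^3 + z*(-5) + z^4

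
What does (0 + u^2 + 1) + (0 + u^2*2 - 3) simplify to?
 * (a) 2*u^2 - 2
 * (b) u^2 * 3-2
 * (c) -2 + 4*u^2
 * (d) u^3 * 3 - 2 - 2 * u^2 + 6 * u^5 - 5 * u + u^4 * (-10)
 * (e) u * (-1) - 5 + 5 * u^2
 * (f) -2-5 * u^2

Adding the polynomials and combining like terms:
(0 + u^2 + 1) + (0 + u^2*2 - 3)
= u^2 * 3-2
b) u^2 * 3-2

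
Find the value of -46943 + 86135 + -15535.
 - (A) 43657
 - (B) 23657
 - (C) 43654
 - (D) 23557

First: -46943 + 86135 = 39192
Then: 39192 + -15535 = 23657
B) 23657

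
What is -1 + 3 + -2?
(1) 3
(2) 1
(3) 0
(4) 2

First: -1 + 3 = 2
Then: 2 + -2 = 0
3) 0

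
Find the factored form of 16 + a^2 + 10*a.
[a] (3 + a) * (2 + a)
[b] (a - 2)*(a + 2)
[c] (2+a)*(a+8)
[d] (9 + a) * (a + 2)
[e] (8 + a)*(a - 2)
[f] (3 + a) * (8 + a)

We need to factor 16 + a^2 + 10*a.
The factored form is (2+a)*(a+8).
c) (2+a)*(a+8)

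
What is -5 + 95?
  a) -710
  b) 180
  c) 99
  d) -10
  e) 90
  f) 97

-5 + 95 = 90
e) 90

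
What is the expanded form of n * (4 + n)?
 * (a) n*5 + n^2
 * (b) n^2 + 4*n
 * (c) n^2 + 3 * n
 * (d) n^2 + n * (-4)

Expanding n * (4 + n):
= n^2 + 4*n
b) n^2 + 4*n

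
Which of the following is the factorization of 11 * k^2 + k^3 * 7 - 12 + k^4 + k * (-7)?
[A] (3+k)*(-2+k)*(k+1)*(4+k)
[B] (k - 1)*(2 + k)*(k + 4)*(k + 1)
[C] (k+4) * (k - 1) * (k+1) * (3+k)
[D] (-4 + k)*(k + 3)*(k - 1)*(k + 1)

We need to factor 11 * k^2 + k^3 * 7 - 12 + k^4 + k * (-7).
The factored form is (k+4) * (k - 1) * (k+1) * (3+k).
C) (k+4) * (k - 1) * (k+1) * (3+k)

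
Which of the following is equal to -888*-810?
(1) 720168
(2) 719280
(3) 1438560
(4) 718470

-888 * -810 = 719280
2) 719280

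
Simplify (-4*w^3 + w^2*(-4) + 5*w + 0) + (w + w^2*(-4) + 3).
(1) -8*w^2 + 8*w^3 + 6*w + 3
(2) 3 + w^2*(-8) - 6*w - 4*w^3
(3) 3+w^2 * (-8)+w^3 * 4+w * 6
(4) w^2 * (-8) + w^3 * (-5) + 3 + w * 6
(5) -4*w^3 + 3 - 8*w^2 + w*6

Adding the polynomials and combining like terms:
(-4*w^3 + w^2*(-4) + 5*w + 0) + (w + w^2*(-4) + 3)
= -4*w^3 + 3 - 8*w^2 + w*6
5) -4*w^3 + 3 - 8*w^2 + w*6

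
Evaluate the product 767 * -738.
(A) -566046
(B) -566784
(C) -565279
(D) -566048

767 * -738 = -566046
A) -566046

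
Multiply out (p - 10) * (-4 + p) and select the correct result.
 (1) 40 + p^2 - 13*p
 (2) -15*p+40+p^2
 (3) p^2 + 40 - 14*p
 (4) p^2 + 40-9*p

Expanding (p - 10) * (-4 + p):
= p^2 + 40 - 14*p
3) p^2 + 40 - 14*p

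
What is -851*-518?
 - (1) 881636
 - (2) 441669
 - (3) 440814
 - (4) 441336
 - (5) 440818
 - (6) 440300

-851 * -518 = 440818
5) 440818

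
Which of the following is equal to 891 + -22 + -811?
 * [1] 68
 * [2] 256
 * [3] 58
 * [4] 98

First: 891 + -22 = 869
Then: 869 + -811 = 58
3) 58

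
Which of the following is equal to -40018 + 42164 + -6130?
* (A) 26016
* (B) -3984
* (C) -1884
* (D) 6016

First: -40018 + 42164 = 2146
Then: 2146 + -6130 = -3984
B) -3984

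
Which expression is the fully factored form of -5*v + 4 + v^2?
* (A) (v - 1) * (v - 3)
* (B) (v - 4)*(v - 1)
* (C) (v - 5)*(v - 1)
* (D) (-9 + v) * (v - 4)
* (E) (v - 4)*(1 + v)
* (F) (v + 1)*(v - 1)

We need to factor -5*v + 4 + v^2.
The factored form is (v - 4)*(v - 1).
B) (v - 4)*(v - 1)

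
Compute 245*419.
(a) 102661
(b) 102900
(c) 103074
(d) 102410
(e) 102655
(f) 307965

245 * 419 = 102655
e) 102655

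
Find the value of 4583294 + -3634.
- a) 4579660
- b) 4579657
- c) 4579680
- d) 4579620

4583294 + -3634 = 4579660
a) 4579660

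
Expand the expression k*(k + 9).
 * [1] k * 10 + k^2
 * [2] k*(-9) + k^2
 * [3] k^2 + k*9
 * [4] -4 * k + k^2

Expanding k*(k + 9):
= k^2 + k*9
3) k^2 + k*9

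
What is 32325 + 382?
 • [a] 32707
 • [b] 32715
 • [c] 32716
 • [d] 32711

32325 + 382 = 32707
a) 32707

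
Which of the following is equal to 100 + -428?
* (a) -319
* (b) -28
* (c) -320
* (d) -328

100 + -428 = -328
d) -328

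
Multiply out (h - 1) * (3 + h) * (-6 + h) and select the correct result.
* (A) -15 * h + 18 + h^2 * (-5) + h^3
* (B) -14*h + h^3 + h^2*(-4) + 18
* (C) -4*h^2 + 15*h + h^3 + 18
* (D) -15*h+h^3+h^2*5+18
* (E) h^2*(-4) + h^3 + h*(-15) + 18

Expanding (h - 1) * (3 + h) * (-6 + h):
= h^2*(-4) + h^3 + h*(-15) + 18
E) h^2*(-4) + h^3 + h*(-15) + 18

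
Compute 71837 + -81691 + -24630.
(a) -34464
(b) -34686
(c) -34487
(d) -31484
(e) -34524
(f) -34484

First: 71837 + -81691 = -9854
Then: -9854 + -24630 = -34484
f) -34484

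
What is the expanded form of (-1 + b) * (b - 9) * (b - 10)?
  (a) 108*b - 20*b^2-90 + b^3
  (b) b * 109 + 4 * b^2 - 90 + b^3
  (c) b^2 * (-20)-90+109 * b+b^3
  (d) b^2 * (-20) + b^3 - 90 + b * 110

Expanding (-1 + b) * (b - 9) * (b - 10):
= b^2 * (-20)-90+109 * b+b^3
c) b^2 * (-20)-90+109 * b+b^3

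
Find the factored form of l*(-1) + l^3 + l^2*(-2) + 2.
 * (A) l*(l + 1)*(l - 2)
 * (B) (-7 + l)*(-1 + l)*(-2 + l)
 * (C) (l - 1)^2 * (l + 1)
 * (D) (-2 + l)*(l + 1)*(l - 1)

We need to factor l*(-1) + l^3 + l^2*(-2) + 2.
The factored form is (-2 + l)*(l + 1)*(l - 1).
D) (-2 + l)*(l + 1)*(l - 1)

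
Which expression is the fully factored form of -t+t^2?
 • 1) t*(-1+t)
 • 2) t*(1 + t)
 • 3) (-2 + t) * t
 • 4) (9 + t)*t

We need to factor -t+t^2.
The factored form is t*(-1+t).
1) t*(-1+t)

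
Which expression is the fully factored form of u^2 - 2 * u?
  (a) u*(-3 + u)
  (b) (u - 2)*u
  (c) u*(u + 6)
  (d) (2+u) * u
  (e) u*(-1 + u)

We need to factor u^2 - 2 * u.
The factored form is (u - 2)*u.
b) (u - 2)*u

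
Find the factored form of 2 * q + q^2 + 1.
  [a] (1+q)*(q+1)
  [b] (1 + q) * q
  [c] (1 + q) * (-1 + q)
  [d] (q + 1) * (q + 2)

We need to factor 2 * q + q^2 + 1.
The factored form is (1+q)*(q+1).
a) (1+q)*(q+1)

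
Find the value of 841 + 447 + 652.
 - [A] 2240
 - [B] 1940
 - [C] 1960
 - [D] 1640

First: 841 + 447 = 1288
Then: 1288 + 652 = 1940
B) 1940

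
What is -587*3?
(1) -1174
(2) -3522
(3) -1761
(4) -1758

-587 * 3 = -1761
3) -1761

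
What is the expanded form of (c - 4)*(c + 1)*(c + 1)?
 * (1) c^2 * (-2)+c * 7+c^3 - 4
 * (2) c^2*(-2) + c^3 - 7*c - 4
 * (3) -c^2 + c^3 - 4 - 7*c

Expanding (c - 4)*(c + 1)*(c + 1):
= c^2*(-2) + c^3 - 7*c - 4
2) c^2*(-2) + c^3 - 7*c - 4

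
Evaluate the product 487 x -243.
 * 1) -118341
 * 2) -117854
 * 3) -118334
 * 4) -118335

487 * -243 = -118341
1) -118341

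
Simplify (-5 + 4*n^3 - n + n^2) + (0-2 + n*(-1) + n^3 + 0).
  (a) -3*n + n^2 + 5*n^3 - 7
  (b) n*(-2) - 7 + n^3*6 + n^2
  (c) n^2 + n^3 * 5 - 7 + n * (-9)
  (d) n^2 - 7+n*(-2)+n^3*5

Adding the polynomials and combining like terms:
(-5 + 4*n^3 - n + n^2) + (0 - 2 + n*(-1) + n^3 + 0)
= n^2 - 7+n*(-2)+n^3*5
d) n^2 - 7+n*(-2)+n^3*5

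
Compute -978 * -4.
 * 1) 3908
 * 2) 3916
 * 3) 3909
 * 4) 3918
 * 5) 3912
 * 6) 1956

-978 * -4 = 3912
5) 3912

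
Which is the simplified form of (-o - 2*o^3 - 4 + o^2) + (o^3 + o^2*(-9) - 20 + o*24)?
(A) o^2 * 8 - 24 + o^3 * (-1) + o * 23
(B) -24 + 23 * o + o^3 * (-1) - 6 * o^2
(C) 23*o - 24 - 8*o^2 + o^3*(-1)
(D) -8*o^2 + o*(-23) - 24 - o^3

Adding the polynomials and combining like terms:
(-o - 2*o^3 - 4 + o^2) + (o^3 + o^2*(-9) - 20 + o*24)
= 23*o - 24 - 8*o^2 + o^3*(-1)
C) 23*o - 24 - 8*o^2 + o^3*(-1)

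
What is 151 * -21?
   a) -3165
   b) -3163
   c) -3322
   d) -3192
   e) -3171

151 * -21 = -3171
e) -3171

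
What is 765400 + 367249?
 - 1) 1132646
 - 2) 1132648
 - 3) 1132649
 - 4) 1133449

765400 + 367249 = 1132649
3) 1132649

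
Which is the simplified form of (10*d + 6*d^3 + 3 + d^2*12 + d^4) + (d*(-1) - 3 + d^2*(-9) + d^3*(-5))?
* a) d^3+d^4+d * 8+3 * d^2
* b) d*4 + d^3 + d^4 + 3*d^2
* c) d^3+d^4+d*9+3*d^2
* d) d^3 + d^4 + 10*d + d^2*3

Adding the polynomials and combining like terms:
(10*d + 6*d^3 + 3 + d^2*12 + d^4) + (d*(-1) - 3 + d^2*(-9) + d^3*(-5))
= d^3+d^4+d*9+3*d^2
c) d^3+d^4+d*9+3*d^2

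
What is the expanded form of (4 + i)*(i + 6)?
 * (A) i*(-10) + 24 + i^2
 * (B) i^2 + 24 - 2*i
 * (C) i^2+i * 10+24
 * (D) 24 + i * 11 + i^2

Expanding (4 + i)*(i + 6):
= i^2+i * 10+24
C) i^2+i * 10+24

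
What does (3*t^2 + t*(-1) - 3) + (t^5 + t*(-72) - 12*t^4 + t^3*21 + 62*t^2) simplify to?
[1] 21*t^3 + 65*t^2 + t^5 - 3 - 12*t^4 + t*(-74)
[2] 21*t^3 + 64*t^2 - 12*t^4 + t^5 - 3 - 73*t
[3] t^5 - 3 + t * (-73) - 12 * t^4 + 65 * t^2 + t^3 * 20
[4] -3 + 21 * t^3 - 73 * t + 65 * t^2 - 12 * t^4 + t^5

Adding the polynomials and combining like terms:
(3*t^2 + t*(-1) - 3) + (t^5 + t*(-72) - 12*t^4 + t^3*21 + 62*t^2)
= -3 + 21 * t^3 - 73 * t + 65 * t^2 - 12 * t^4 + t^5
4) -3 + 21 * t^3 - 73 * t + 65 * t^2 - 12 * t^4 + t^5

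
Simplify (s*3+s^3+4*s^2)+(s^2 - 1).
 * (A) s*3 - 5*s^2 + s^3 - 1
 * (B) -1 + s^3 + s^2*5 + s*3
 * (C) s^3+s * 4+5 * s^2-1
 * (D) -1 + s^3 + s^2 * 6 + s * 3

Adding the polynomials and combining like terms:
(s*3 + s^3 + 4*s^2) + (s^2 - 1)
= -1 + s^3 + s^2*5 + s*3
B) -1 + s^3 + s^2*5 + s*3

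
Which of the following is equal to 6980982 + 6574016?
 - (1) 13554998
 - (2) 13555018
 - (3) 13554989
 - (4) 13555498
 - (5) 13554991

6980982 + 6574016 = 13554998
1) 13554998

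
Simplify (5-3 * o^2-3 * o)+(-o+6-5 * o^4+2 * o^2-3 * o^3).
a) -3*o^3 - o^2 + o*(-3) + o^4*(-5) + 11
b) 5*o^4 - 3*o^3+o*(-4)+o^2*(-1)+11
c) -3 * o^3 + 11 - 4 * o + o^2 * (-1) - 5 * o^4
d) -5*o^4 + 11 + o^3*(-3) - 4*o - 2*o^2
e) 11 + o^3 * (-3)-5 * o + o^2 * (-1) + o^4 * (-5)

Adding the polynomials and combining like terms:
(5 - 3*o^2 - 3*o) + (-o + 6 - 5*o^4 + 2*o^2 - 3*o^3)
= -3 * o^3 + 11 - 4 * o + o^2 * (-1) - 5 * o^4
c) -3 * o^3 + 11 - 4 * o + o^2 * (-1) - 5 * o^4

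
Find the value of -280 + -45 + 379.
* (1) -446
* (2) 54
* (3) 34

First: -280 + -45 = -325
Then: -325 + 379 = 54
2) 54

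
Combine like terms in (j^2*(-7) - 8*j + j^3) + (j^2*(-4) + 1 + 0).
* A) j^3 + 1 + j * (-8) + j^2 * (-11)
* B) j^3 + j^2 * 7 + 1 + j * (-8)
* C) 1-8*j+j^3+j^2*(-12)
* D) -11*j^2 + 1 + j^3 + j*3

Adding the polynomials and combining like terms:
(j^2*(-7) - 8*j + j^3) + (j^2*(-4) + 1 + 0)
= j^3 + 1 + j * (-8) + j^2 * (-11)
A) j^3 + 1 + j * (-8) + j^2 * (-11)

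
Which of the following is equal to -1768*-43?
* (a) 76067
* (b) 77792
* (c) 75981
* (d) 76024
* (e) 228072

-1768 * -43 = 76024
d) 76024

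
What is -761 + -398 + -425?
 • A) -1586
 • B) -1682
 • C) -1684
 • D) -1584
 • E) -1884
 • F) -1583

First: -761 + -398 = -1159
Then: -1159 + -425 = -1584
D) -1584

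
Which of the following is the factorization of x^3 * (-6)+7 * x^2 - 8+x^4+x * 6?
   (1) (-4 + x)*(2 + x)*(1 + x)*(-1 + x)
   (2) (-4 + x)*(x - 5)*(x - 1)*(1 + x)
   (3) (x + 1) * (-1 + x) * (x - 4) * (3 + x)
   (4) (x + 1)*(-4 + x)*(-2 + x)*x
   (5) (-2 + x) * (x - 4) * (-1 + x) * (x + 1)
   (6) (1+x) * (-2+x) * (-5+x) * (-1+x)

We need to factor x^3 * (-6)+7 * x^2 - 8+x^4+x * 6.
The factored form is (-2 + x) * (x - 4) * (-1 + x) * (x + 1).
5) (-2 + x) * (x - 4) * (-1 + x) * (x + 1)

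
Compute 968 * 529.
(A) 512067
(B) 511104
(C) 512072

968 * 529 = 512072
C) 512072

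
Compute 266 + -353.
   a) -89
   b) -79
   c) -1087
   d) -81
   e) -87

266 + -353 = -87
e) -87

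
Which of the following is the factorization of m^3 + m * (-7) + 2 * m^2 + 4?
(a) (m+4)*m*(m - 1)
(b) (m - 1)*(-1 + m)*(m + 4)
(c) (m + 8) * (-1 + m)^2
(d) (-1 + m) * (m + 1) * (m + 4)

We need to factor m^3 + m * (-7) + 2 * m^2 + 4.
The factored form is (m - 1)*(-1 + m)*(m + 4).
b) (m - 1)*(-1 + m)*(m + 4)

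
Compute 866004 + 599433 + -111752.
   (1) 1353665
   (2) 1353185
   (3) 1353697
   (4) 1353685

First: 866004 + 599433 = 1465437
Then: 1465437 + -111752 = 1353685
4) 1353685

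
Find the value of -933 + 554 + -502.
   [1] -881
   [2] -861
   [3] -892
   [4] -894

First: -933 + 554 = -379
Then: -379 + -502 = -881
1) -881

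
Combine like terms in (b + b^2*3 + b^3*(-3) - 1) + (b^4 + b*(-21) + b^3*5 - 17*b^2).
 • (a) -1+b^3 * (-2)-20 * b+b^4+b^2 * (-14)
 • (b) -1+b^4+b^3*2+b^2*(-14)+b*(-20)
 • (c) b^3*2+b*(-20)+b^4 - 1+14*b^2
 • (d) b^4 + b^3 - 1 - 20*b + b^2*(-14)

Adding the polynomials and combining like terms:
(b + b^2*3 + b^3*(-3) - 1) + (b^4 + b*(-21) + b^3*5 - 17*b^2)
= -1+b^4+b^3*2+b^2*(-14)+b*(-20)
b) -1+b^4+b^3*2+b^2*(-14)+b*(-20)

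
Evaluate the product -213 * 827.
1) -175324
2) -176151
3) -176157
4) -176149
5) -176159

-213 * 827 = -176151
2) -176151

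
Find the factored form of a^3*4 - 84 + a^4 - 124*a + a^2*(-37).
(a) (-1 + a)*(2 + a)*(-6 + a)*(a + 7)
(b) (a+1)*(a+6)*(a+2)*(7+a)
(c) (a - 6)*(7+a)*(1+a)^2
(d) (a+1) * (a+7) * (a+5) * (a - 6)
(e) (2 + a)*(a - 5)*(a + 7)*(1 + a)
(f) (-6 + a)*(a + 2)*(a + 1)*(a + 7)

We need to factor a^3*4 - 84 + a^4 - 124*a + a^2*(-37).
The factored form is (-6 + a)*(a + 2)*(a + 1)*(a + 7).
f) (-6 + a)*(a + 2)*(a + 1)*(a + 7)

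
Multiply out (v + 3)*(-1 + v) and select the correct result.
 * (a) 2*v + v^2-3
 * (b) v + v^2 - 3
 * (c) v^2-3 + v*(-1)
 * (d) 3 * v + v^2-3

Expanding (v + 3)*(-1 + v):
= 2*v + v^2-3
a) 2*v + v^2-3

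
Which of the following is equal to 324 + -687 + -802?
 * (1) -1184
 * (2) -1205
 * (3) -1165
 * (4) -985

First: 324 + -687 = -363
Then: -363 + -802 = -1165
3) -1165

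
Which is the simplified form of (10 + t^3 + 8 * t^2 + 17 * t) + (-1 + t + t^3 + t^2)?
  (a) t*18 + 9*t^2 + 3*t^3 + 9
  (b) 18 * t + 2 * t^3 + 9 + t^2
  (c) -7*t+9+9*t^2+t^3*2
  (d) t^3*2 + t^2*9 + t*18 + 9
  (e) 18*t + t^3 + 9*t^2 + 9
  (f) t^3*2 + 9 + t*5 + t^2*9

Adding the polynomials and combining like terms:
(10 + t^3 + 8*t^2 + 17*t) + (-1 + t + t^3 + t^2)
= t^3*2 + t^2*9 + t*18 + 9
d) t^3*2 + t^2*9 + t*18 + 9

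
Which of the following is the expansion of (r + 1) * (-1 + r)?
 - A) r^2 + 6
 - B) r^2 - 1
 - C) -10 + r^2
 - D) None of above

Expanding (r + 1) * (-1 + r):
= r^2 - 1
B) r^2 - 1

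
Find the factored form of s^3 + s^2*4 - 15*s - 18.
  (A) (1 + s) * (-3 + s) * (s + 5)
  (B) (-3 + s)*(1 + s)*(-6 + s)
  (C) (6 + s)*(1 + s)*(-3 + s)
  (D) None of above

We need to factor s^3 + s^2*4 - 15*s - 18.
The factored form is (6 + s)*(1 + s)*(-3 + s).
C) (6 + s)*(1 + s)*(-3 + s)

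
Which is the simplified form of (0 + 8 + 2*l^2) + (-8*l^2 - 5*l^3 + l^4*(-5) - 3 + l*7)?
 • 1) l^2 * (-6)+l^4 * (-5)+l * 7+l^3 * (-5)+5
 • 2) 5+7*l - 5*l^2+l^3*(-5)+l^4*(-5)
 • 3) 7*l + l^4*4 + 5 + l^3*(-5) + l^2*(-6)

Adding the polynomials and combining like terms:
(0 + 8 + 2*l^2) + (-8*l^2 - 5*l^3 + l^4*(-5) - 3 + l*7)
= l^2 * (-6)+l^4 * (-5)+l * 7+l^3 * (-5)+5
1) l^2 * (-6)+l^4 * (-5)+l * 7+l^3 * (-5)+5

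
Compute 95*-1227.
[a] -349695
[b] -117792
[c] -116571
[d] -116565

95 * -1227 = -116565
d) -116565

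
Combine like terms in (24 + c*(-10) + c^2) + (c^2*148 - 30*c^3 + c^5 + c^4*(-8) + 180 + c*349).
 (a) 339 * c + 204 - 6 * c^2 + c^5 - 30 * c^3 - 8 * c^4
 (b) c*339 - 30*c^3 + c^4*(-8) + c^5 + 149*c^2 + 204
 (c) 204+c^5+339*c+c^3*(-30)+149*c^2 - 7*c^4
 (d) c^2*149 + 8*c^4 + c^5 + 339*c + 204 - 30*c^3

Adding the polynomials and combining like terms:
(24 + c*(-10) + c^2) + (c^2*148 - 30*c^3 + c^5 + c^4*(-8) + 180 + c*349)
= c*339 - 30*c^3 + c^4*(-8) + c^5 + 149*c^2 + 204
b) c*339 - 30*c^3 + c^4*(-8) + c^5 + 149*c^2 + 204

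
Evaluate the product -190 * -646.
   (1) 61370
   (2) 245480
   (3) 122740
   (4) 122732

-190 * -646 = 122740
3) 122740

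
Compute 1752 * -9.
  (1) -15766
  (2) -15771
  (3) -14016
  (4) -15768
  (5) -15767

1752 * -9 = -15768
4) -15768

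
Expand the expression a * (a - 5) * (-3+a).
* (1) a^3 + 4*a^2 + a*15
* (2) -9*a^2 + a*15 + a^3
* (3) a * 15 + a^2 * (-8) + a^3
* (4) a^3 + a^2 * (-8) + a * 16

Expanding a * (a - 5) * (-3+a):
= a * 15 + a^2 * (-8) + a^3
3) a * 15 + a^2 * (-8) + a^3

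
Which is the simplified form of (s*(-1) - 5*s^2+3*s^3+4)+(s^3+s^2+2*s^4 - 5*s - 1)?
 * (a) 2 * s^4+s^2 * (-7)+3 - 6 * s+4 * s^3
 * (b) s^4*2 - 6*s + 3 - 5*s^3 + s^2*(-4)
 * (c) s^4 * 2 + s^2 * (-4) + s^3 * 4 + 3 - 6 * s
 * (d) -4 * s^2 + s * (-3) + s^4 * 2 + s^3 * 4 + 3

Adding the polynomials and combining like terms:
(s*(-1) - 5*s^2 + 3*s^3 + 4) + (s^3 + s^2 + 2*s^4 - 5*s - 1)
= s^4 * 2 + s^2 * (-4) + s^3 * 4 + 3 - 6 * s
c) s^4 * 2 + s^2 * (-4) + s^3 * 4 + 3 - 6 * s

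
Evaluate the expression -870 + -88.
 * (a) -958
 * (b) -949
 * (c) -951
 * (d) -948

-870 + -88 = -958
a) -958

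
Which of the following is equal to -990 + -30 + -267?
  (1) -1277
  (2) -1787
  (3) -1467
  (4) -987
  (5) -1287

First: -990 + -30 = -1020
Then: -1020 + -267 = -1287
5) -1287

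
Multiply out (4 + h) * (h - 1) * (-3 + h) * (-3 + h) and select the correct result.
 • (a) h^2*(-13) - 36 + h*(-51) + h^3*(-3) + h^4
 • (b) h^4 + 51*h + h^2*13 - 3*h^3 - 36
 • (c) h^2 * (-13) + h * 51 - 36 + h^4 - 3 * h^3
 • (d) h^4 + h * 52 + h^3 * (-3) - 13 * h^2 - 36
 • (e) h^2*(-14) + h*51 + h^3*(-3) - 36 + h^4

Expanding (4 + h) * (h - 1) * (-3 + h) * (-3 + h):
= h^2 * (-13) + h * 51 - 36 + h^4 - 3 * h^3
c) h^2 * (-13) + h * 51 - 36 + h^4 - 3 * h^3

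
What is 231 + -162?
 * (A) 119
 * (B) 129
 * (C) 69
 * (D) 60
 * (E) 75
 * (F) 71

231 + -162 = 69
C) 69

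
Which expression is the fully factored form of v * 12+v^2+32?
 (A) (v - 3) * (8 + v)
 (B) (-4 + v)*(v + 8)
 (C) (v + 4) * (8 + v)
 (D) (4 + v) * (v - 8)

We need to factor v * 12+v^2+32.
The factored form is (v + 4) * (8 + v).
C) (v + 4) * (8 + v)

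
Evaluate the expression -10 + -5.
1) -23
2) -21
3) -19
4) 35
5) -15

-10 + -5 = -15
5) -15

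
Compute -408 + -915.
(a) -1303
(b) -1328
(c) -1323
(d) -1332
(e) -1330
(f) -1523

-408 + -915 = -1323
c) -1323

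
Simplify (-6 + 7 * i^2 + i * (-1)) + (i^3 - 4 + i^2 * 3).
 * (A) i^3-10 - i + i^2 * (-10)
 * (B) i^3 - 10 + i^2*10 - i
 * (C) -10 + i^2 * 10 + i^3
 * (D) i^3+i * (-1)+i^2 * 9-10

Adding the polynomials and combining like terms:
(-6 + 7*i^2 + i*(-1)) + (i^3 - 4 + i^2*3)
= i^3 - 10 + i^2*10 - i
B) i^3 - 10 + i^2*10 - i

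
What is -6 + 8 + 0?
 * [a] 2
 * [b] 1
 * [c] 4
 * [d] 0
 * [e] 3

First: -6 + 8 = 2
Then: 2 + 0 = 2
a) 2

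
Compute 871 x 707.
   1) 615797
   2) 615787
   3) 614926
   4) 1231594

871 * 707 = 615797
1) 615797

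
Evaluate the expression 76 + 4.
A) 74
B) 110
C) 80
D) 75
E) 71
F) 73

76 + 4 = 80
C) 80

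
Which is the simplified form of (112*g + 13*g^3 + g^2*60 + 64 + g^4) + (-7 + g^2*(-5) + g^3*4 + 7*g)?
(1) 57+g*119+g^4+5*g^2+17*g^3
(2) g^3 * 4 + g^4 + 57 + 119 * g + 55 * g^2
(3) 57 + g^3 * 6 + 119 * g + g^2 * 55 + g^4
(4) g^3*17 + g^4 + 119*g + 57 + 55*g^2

Adding the polynomials and combining like terms:
(112*g + 13*g^3 + g^2*60 + 64 + g^4) + (-7 + g^2*(-5) + g^3*4 + 7*g)
= g^3*17 + g^4 + 119*g + 57 + 55*g^2
4) g^3*17 + g^4 + 119*g + 57 + 55*g^2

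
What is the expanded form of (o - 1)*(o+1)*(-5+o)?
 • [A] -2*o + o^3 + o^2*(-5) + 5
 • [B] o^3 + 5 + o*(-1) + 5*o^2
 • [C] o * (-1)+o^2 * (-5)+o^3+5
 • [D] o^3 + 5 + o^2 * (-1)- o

Expanding (o - 1)*(o+1)*(-5+o):
= o * (-1)+o^2 * (-5)+o^3+5
C) o * (-1)+o^2 * (-5)+o^3+5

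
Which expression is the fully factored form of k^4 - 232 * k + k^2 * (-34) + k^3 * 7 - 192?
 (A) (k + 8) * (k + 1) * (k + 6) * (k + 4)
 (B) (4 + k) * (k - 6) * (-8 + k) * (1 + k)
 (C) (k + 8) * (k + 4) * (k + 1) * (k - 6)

We need to factor k^4 - 232 * k + k^2 * (-34) + k^3 * 7 - 192.
The factored form is (k + 8) * (k + 4) * (k + 1) * (k - 6).
C) (k + 8) * (k + 4) * (k + 1) * (k - 6)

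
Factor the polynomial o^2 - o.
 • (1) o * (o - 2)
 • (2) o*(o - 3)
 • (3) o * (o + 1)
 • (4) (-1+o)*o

We need to factor o^2 - o.
The factored form is (-1+o)*o.
4) (-1+o)*o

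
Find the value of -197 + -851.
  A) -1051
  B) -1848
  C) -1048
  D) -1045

-197 + -851 = -1048
C) -1048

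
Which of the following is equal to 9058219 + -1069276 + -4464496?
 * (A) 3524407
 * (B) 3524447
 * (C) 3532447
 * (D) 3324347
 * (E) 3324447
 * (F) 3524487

First: 9058219 + -1069276 = 7988943
Then: 7988943 + -4464496 = 3524447
B) 3524447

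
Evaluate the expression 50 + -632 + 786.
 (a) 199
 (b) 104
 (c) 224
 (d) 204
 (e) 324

First: 50 + -632 = -582
Then: -582 + 786 = 204
d) 204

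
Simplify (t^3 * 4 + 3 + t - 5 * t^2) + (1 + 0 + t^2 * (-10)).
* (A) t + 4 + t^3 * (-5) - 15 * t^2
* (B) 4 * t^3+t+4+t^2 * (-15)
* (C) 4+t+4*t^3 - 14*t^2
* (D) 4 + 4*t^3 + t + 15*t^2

Adding the polynomials and combining like terms:
(t^3*4 + 3 + t - 5*t^2) + (1 + 0 + t^2*(-10))
= 4 * t^3+t+4+t^2 * (-15)
B) 4 * t^3+t+4+t^2 * (-15)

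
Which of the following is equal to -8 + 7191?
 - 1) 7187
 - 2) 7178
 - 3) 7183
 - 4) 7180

-8 + 7191 = 7183
3) 7183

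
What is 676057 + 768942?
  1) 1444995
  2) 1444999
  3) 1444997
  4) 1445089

676057 + 768942 = 1444999
2) 1444999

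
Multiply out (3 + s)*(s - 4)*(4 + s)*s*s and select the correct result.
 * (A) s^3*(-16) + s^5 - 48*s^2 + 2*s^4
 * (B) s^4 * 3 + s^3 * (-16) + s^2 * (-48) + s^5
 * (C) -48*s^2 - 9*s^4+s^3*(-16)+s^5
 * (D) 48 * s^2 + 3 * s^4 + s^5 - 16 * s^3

Expanding (3 + s)*(s - 4)*(4 + s)*s*s:
= s^4 * 3 + s^3 * (-16) + s^2 * (-48) + s^5
B) s^4 * 3 + s^3 * (-16) + s^2 * (-48) + s^5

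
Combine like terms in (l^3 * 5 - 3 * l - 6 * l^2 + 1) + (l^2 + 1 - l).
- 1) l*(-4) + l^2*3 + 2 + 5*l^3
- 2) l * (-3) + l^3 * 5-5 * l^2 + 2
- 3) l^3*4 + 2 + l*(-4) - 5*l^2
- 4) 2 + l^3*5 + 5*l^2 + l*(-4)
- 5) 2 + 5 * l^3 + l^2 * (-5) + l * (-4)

Adding the polynomials and combining like terms:
(l^3*5 - 3*l - 6*l^2 + 1) + (l^2 + 1 - l)
= 2 + 5 * l^3 + l^2 * (-5) + l * (-4)
5) 2 + 5 * l^3 + l^2 * (-5) + l * (-4)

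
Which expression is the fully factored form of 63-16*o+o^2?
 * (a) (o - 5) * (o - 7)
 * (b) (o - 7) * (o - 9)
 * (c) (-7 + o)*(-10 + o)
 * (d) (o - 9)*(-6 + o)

We need to factor 63-16*o+o^2.
The factored form is (o - 7) * (o - 9).
b) (o - 7) * (o - 9)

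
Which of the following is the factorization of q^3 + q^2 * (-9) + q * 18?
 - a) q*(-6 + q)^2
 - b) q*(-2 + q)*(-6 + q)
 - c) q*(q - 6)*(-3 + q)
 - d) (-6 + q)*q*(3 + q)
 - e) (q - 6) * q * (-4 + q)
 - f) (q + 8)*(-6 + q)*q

We need to factor q^3 + q^2 * (-9) + q * 18.
The factored form is q*(q - 6)*(-3 + q).
c) q*(q - 6)*(-3 + q)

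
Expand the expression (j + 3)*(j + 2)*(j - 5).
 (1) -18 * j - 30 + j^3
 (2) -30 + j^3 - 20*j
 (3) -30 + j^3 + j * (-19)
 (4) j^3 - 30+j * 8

Expanding (j + 3)*(j + 2)*(j - 5):
= -30 + j^3 + j * (-19)
3) -30 + j^3 + j * (-19)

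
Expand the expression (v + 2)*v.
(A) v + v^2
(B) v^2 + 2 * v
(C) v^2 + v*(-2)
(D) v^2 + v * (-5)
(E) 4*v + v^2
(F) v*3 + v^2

Expanding (v + 2)*v:
= v^2 + 2 * v
B) v^2 + 2 * v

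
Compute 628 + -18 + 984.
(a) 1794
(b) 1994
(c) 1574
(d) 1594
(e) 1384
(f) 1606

First: 628 + -18 = 610
Then: 610 + 984 = 1594
d) 1594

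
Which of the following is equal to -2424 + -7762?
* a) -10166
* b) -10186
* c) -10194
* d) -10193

-2424 + -7762 = -10186
b) -10186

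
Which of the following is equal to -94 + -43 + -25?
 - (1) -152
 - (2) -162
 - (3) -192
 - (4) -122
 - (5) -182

First: -94 + -43 = -137
Then: -137 + -25 = -162
2) -162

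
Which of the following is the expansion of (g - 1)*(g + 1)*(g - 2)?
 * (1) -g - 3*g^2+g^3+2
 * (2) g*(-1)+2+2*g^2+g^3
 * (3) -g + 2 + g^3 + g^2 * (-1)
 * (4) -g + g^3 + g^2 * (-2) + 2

Expanding (g - 1)*(g + 1)*(g - 2):
= -g + g^3 + g^2 * (-2) + 2
4) -g + g^3 + g^2 * (-2) + 2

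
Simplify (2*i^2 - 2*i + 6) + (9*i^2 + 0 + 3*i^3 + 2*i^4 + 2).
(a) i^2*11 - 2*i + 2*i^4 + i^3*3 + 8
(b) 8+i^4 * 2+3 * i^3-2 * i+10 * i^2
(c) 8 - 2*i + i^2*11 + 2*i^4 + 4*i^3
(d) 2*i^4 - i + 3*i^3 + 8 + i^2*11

Adding the polynomials and combining like terms:
(2*i^2 - 2*i + 6) + (9*i^2 + 0 + 3*i^3 + 2*i^4 + 2)
= i^2*11 - 2*i + 2*i^4 + i^3*3 + 8
a) i^2*11 - 2*i + 2*i^4 + i^3*3 + 8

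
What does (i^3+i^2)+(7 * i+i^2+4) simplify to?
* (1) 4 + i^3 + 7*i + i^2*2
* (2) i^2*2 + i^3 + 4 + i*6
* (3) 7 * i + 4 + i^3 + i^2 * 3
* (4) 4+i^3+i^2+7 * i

Adding the polynomials and combining like terms:
(i^3 + i^2) + (7*i + i^2 + 4)
= 4 + i^3 + 7*i + i^2*2
1) 4 + i^3 + 7*i + i^2*2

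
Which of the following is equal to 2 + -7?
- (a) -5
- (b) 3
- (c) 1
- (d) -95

2 + -7 = -5
a) -5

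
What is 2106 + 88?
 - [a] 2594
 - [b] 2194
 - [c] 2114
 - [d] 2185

2106 + 88 = 2194
b) 2194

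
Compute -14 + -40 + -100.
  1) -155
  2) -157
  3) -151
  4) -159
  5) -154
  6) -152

First: -14 + -40 = -54
Then: -54 + -100 = -154
5) -154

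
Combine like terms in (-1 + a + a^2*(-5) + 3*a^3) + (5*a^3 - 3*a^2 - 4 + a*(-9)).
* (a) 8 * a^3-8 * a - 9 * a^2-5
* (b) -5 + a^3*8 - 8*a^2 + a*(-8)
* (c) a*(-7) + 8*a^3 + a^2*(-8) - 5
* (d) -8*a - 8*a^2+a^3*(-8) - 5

Adding the polynomials and combining like terms:
(-1 + a + a^2*(-5) + 3*a^3) + (5*a^3 - 3*a^2 - 4 + a*(-9))
= -5 + a^3*8 - 8*a^2 + a*(-8)
b) -5 + a^3*8 - 8*a^2 + a*(-8)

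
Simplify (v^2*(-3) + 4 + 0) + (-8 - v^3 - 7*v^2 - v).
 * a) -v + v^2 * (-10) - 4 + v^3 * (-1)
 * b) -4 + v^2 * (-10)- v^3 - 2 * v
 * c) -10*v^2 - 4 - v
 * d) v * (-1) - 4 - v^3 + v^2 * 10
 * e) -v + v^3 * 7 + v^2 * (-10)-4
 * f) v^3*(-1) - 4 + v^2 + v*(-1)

Adding the polynomials and combining like terms:
(v^2*(-3) + 4 + 0) + (-8 - v^3 - 7*v^2 - v)
= -v + v^2 * (-10) - 4 + v^3 * (-1)
a) -v + v^2 * (-10) - 4 + v^3 * (-1)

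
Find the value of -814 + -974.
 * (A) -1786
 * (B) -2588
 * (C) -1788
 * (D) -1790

-814 + -974 = -1788
C) -1788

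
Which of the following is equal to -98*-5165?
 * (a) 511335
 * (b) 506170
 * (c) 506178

-98 * -5165 = 506170
b) 506170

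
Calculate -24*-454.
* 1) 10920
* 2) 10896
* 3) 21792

-24 * -454 = 10896
2) 10896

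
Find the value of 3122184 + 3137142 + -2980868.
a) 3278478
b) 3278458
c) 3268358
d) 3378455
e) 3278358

First: 3122184 + 3137142 = 6259326
Then: 6259326 + -2980868 = 3278458
b) 3278458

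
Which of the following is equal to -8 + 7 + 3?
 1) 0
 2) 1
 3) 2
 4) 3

First: -8 + 7 = -1
Then: -1 + 3 = 2
3) 2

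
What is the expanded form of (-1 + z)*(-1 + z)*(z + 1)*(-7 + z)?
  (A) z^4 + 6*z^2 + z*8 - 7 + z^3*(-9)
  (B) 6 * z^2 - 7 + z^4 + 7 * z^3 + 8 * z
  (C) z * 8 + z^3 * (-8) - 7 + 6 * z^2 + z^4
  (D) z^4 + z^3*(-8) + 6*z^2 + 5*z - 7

Expanding (-1 + z)*(-1 + z)*(z + 1)*(-7 + z):
= z * 8 + z^3 * (-8) - 7 + 6 * z^2 + z^4
C) z * 8 + z^3 * (-8) - 7 + 6 * z^2 + z^4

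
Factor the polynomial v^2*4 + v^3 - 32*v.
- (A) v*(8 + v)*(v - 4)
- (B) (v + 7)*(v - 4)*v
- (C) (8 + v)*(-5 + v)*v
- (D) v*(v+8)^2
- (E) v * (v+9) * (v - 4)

We need to factor v^2*4 + v^3 - 32*v.
The factored form is v*(8 + v)*(v - 4).
A) v*(8 + v)*(v - 4)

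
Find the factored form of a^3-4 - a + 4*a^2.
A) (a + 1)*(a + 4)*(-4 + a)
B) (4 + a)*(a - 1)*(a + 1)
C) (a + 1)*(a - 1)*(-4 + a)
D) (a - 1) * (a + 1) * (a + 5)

We need to factor a^3-4 - a + 4*a^2.
The factored form is (4 + a)*(a - 1)*(a + 1).
B) (4 + a)*(a - 1)*(a + 1)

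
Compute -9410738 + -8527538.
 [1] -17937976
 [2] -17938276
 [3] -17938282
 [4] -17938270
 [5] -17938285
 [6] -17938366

-9410738 + -8527538 = -17938276
2) -17938276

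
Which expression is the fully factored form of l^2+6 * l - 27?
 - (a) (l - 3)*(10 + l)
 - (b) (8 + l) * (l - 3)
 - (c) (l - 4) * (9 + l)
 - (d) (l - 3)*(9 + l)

We need to factor l^2+6 * l - 27.
The factored form is (l - 3)*(9 + l).
d) (l - 3)*(9 + l)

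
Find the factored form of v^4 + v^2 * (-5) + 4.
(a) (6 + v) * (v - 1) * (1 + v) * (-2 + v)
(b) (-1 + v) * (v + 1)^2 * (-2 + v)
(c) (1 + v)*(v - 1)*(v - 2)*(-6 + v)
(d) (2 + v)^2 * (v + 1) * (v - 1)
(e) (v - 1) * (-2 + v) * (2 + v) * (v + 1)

We need to factor v^4 + v^2 * (-5) + 4.
The factored form is (v - 1) * (-2 + v) * (2 + v) * (v + 1).
e) (v - 1) * (-2 + v) * (2 + v) * (v + 1)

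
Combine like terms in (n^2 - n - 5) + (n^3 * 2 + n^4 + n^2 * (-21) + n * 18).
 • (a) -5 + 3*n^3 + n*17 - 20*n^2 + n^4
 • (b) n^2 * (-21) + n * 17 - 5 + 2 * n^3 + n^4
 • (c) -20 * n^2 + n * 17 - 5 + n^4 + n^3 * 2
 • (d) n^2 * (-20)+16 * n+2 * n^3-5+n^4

Adding the polynomials and combining like terms:
(n^2 - n - 5) + (n^3*2 + n^4 + n^2*(-21) + n*18)
= -20 * n^2 + n * 17 - 5 + n^4 + n^3 * 2
c) -20 * n^2 + n * 17 - 5 + n^4 + n^3 * 2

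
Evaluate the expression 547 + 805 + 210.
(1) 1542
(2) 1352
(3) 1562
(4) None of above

First: 547 + 805 = 1352
Then: 1352 + 210 = 1562
3) 1562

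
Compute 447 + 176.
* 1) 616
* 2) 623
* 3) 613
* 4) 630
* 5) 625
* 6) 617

447 + 176 = 623
2) 623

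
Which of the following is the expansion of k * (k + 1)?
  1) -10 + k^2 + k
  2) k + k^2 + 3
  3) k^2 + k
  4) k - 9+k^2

Expanding k * (k + 1):
= k^2 + k
3) k^2 + k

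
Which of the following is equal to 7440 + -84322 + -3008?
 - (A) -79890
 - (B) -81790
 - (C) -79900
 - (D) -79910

First: 7440 + -84322 = -76882
Then: -76882 + -3008 = -79890
A) -79890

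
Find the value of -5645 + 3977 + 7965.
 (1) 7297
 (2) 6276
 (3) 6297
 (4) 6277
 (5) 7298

First: -5645 + 3977 = -1668
Then: -1668 + 7965 = 6297
3) 6297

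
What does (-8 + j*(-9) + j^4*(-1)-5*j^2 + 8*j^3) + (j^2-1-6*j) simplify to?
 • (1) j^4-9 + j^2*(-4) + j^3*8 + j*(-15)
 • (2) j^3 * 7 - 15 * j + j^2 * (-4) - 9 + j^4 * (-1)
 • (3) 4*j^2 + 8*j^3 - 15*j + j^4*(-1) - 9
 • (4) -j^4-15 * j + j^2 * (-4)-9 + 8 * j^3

Adding the polynomials and combining like terms:
(-8 + j*(-9) + j^4*(-1) - 5*j^2 + 8*j^3) + (j^2 - 1 - 6*j)
= -j^4-15 * j + j^2 * (-4)-9 + 8 * j^3
4) -j^4-15 * j + j^2 * (-4)-9 + 8 * j^3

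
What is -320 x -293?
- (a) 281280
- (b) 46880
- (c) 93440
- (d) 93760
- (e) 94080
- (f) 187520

-320 * -293 = 93760
d) 93760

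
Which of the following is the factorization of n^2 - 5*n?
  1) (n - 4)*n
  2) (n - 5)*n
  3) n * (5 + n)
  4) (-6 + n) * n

We need to factor n^2 - 5*n.
The factored form is (n - 5)*n.
2) (n - 5)*n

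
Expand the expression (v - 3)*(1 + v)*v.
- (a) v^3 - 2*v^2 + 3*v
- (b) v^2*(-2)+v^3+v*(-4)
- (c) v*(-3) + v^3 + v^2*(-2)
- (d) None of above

Expanding (v - 3)*(1 + v)*v:
= v*(-3) + v^3 + v^2*(-2)
c) v*(-3) + v^3 + v^2*(-2)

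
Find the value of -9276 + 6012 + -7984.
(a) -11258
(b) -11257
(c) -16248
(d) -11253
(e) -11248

First: -9276 + 6012 = -3264
Then: -3264 + -7984 = -11248
e) -11248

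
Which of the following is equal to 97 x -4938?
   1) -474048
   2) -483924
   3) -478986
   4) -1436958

97 * -4938 = -478986
3) -478986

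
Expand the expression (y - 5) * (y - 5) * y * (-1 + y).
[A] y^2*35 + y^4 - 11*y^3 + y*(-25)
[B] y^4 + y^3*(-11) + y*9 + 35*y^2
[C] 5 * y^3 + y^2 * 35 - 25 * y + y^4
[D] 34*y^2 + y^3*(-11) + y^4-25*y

Expanding (y - 5) * (y - 5) * y * (-1 + y):
= y^2*35 + y^4 - 11*y^3 + y*(-25)
A) y^2*35 + y^4 - 11*y^3 + y*(-25)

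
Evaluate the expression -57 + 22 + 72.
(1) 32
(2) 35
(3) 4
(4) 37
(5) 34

First: -57 + 22 = -35
Then: -35 + 72 = 37
4) 37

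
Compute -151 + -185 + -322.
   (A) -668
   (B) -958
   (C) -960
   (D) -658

First: -151 + -185 = -336
Then: -336 + -322 = -658
D) -658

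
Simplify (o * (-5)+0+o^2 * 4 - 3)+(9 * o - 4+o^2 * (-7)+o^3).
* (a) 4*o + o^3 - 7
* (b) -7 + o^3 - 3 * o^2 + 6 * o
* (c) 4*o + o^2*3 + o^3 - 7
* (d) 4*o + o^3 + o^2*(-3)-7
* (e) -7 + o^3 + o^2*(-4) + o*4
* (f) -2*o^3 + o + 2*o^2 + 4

Adding the polynomials and combining like terms:
(o*(-5) + 0 + o^2*4 - 3) + (9*o - 4 + o^2*(-7) + o^3)
= 4*o + o^3 + o^2*(-3)-7
d) 4*o + o^3 + o^2*(-3)-7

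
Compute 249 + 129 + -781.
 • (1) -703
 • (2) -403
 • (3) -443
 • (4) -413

First: 249 + 129 = 378
Then: 378 + -781 = -403
2) -403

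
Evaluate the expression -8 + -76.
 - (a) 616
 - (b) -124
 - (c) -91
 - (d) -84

-8 + -76 = -84
d) -84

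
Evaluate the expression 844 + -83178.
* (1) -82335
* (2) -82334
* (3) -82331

844 + -83178 = -82334
2) -82334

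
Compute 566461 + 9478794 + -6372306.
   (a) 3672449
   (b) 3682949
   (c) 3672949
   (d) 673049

First: 566461 + 9478794 = 10045255
Then: 10045255 + -6372306 = 3672949
c) 3672949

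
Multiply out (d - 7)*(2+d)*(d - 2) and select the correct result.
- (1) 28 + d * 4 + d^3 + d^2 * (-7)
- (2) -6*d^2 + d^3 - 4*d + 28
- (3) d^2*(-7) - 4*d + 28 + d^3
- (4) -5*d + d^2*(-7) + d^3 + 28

Expanding (d - 7)*(2+d)*(d - 2):
= d^2*(-7) - 4*d + 28 + d^3
3) d^2*(-7) - 4*d + 28 + d^3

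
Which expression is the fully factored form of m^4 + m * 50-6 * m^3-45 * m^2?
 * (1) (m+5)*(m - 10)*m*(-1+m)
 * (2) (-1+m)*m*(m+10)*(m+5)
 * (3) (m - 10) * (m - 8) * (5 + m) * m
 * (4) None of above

We need to factor m^4 + m * 50-6 * m^3-45 * m^2.
The factored form is (m+5)*(m - 10)*m*(-1+m).
1) (m+5)*(m - 10)*m*(-1+m)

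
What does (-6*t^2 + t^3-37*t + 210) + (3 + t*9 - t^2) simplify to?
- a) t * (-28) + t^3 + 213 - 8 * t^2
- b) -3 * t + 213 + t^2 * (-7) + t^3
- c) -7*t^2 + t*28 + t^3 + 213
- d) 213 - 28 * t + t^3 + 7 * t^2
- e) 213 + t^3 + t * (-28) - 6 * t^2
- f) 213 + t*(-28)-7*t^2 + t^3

Adding the polynomials and combining like terms:
(-6*t^2 + t^3 - 37*t + 210) + (3 + t*9 - t^2)
= 213 + t*(-28)-7*t^2 + t^3
f) 213 + t*(-28)-7*t^2 + t^3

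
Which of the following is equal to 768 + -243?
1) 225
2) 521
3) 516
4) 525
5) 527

768 + -243 = 525
4) 525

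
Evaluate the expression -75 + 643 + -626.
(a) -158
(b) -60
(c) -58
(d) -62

First: -75 + 643 = 568
Then: 568 + -626 = -58
c) -58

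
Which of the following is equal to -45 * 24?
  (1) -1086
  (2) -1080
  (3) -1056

-45 * 24 = -1080
2) -1080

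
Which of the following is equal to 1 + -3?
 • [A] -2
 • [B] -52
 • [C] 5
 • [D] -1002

1 + -3 = -2
A) -2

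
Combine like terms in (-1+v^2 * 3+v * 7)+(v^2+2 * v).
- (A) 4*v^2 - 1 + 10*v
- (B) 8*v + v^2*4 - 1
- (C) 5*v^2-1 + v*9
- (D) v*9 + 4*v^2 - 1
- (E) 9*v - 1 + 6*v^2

Adding the polynomials and combining like terms:
(-1 + v^2*3 + v*7) + (v^2 + 2*v)
= v*9 + 4*v^2 - 1
D) v*9 + 4*v^2 - 1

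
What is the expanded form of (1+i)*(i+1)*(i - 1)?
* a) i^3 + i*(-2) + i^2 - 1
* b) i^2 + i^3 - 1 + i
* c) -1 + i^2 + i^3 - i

Expanding (1+i)*(i+1)*(i - 1):
= -1 + i^2 + i^3 - i
c) -1 + i^2 + i^3 - i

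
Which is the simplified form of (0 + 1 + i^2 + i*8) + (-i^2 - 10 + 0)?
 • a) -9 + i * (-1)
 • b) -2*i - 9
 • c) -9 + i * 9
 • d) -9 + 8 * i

Adding the polynomials and combining like terms:
(0 + 1 + i^2 + i*8) + (-i^2 - 10 + 0)
= -9 + 8 * i
d) -9 + 8 * i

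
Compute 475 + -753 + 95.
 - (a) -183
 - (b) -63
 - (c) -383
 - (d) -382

First: 475 + -753 = -278
Then: -278 + 95 = -183
a) -183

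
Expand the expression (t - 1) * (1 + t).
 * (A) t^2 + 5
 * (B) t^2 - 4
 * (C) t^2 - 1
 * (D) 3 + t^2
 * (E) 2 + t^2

Expanding (t - 1) * (1 + t):
= t^2 - 1
C) t^2 - 1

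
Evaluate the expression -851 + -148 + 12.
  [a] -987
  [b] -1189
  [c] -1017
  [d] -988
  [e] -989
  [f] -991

First: -851 + -148 = -999
Then: -999 + 12 = -987
a) -987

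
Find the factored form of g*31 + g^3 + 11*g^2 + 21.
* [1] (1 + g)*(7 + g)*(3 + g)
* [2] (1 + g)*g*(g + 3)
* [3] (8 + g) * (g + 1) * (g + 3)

We need to factor g*31 + g^3 + 11*g^2 + 21.
The factored form is (1 + g)*(7 + g)*(3 + g).
1) (1 + g)*(7 + g)*(3 + g)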